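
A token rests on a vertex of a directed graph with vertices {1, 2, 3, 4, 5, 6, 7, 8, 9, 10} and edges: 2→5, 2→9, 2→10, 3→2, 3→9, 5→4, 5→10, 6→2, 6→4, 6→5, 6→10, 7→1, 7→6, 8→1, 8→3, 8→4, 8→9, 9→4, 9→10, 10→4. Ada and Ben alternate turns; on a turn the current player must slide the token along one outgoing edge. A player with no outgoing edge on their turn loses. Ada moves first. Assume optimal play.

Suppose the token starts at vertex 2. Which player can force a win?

Ben wins.

Compute win/loss labels from the base case upward. A position with no move is L. Any other position is W if it can reach an L in one move, else L.
Every edge goes from a vertex to one that appears earlier in the order 1, 4, 10, 5, 9, 2, 3, 6, 7, 8, so processing vertices in that order labels each vertex after all of its successors.
1: no outgoing edge → L
4: no outgoing edge → L
10: can move to 4, which is L ⇒ W
5: can move to 4, which is L ⇒ W
9: can move to 4, which is L ⇒ W
2: moves to 9(W), 5(W), 10(W); every one is W ⇒ L
3: can move to 2, which is L ⇒ W
6: can move to 2, which is L ⇒ W
7: can move to 1, which is L ⇒ W
8: can move to 4, which is L ⇒ W
Every move from 2 reaches a W position, so the mover loses.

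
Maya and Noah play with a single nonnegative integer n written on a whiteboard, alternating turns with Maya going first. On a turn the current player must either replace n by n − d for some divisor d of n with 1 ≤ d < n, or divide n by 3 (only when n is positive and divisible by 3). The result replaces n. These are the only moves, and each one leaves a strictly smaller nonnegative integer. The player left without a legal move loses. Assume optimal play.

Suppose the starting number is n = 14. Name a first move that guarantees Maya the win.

Move to 7.

Positions with no move are L. A position that does have a move is losing for the player to move precisely when every available move leads to a winning position for the opponent. Fill in the labels:
n=0: no move → L
n=1: no move → L
n=2: W (go to 1, an L position)
n=3: W (go to 1, an L position)
n=4: L (options 2(W), 3(W) are all W)
n=5: W (go to 4, an L position)
n=6: W (go to 4, an L position)
n=7: L (sole option 6(W) is W)
n=8: W (go to 4, an L position)
n=9: L (options 3(W), 6(W), 8(W) are all W)
n=10: W (go to 9, an L position)
n=11: L (sole option 10(W) is W)
n=12: W (go to 4, an L position)
n=13: L (sole option 12(W) is W)
n=14: W (go to 7, an L position)
From 14, the L positions reachable in one move are: 7, 13. Any move reaching one of these is winning.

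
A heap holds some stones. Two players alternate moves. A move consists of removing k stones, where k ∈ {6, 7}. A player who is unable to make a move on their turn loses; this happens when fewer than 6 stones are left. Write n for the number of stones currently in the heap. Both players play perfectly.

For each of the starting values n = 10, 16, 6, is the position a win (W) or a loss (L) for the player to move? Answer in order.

Classify positions by backward induction: terminal positions (no move available) are L. From any other position, the mover wins iff some move reaches an L.
n=0: no move → L
n=1: no move → L
n=2: no move → L
n=3: no move → L
n=4: no move → L
n=5: no move → L
n=6: can move to 0, which is L ⇒ W
n=7: can move to 1, which is L ⇒ W
n=8: can move to 2, which is L ⇒ W
n=9: can move to 3, which is L ⇒ W
n=10: can move to 4, which is L ⇒ W
n=11: can move to 5, which is L ⇒ W
n=12: can move to 5, which is L ⇒ W
n=13: moves to 7(W), 6(W); every one is W ⇒ L
n=14: moves to 8(W), 7(W); every one is W ⇒ L
n=15: moves to 9(W), 8(W); every one is W ⇒ L
n=16: moves to 10(W), 9(W); every one is W ⇒ L

10: W, 16: L, 6: W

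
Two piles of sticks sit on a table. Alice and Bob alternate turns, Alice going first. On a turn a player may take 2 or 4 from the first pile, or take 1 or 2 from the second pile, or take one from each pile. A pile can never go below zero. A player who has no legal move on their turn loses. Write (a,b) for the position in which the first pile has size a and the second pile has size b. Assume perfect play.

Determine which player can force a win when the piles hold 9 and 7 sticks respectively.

Bob wins.

Classify positions by backward induction: terminal positions (no move available) are L. From any other position, the mover wins iff some move reaches an L.
No move ever increases a pile, so every position that can arise here has a ≤ 9 and b ≤ 7; it is enough to label the cells with 0 ≤ a ≤ 9 and 0 ≤ b ≤ 7.
Every move lowers a or b (never raises either), so fill the grid row by row in increasing a, and left to right within a row: each cell's successors are then already labelled.
      b=0  b=1  b=2  b=3  b=4  b=5  b=6  b=7
a=0:    L    W    W    L    W    W    L    W
a=1:    L    W    W    L    W    W    L    W
a=2:    W    W    L    W    W    L    W    W
a=3:    W    L    W    W    L    W    W    L
a=4:    W    L    W    W    L    W    W    L
a=5:    W    W    W    W    W    W    W    W
a=6:    L    W    W    L    W    W    L    W
a=7:    L    W    W    L    W    W    L    W
a=8:    W    W    L    W    W    L    W    W
a=9:    W    L    W    W    L    W    W    L
Cells with no legal move (terminal, hence L): (0,0), (1,0).
The remaining L cells, each justified by listing all of its moves:
(0,3): L (options (0,2)(W), (0,1)(W) are all W)
(0,6): L (options (0,5)(W), (0,4)(W) are all W)
(1,3): L (options (1,2)(W), (1,1)(W), (0,2)(W) are all W)
(1,6): L (options (1,5)(W), (1,4)(W), (0,5)(W) are all W)
(2,2): L (options (0,2)(W), (2,1)(W), (2,0)(W), (1,1)(W) are all W)
(2,5): L (options (0,5)(W), (2,4)(W), (2,3)(W), (1,4)(W) are all W)
(3,1): L (options (1,1)(W), (3,0)(W), (2,0)(W) are all W)
(3,4): L (options (1,4)(W), (3,3)(W), (3,2)(W), (2,3)(W) are all W)
(3,7): L (options (1,7)(W), (3,6)(W), (3,5)(W), (2,6)(W) are all W)
(4,1): L (options (2,1)(W), (0,1)(W), (4,0)(W), (3,0)(W) are all W)
(4,4): L (options (2,4)(W), (0,4)(W), (4,3)(W), (4,2)(W), (3,3)(W) are all W)
(4,7): L (options (2,7)(W), (0,7)(W), (4,6)(W), (4,5)(W), (3,6)(W) are all W)
(6,0): L (options (4,0)(W), (2,0)(W) are all W)
(6,3): L (options (4,3)(W), (2,3)(W), (6,2)(W), (6,1)(W), (5,2)(W) are all W)
(6,6): L (options (4,6)(W), (2,6)(W), (6,5)(W), (6,4)(W), (5,5)(W) are all W)
(7,0): L (options (5,0)(W), (3,0)(W) are all W)
(7,3): L (options (5,3)(W), (3,3)(W), (7,2)(W), (7,1)(W), (6,2)(W) are all W)
(7,6): L (options (5,6)(W), (3,6)(W), (7,5)(W), (7,4)(W), (6,5)(W) are all W)
(8,2): L (options (6,2)(W), (4,2)(W), (8,1)(W), (8,0)(W), (7,1)(W) are all W)
(8,5): L (options (6,5)(W), (4,5)(W), (8,4)(W), (8,3)(W), (7,4)(W) are all W)
(9,1): L (options (7,1)(W), (5,1)(W), (9,0)(W), (8,0)(W) are all W)
(9,4): L (options (7,4)(W), (5,4)(W), (9,3)(W), (9,2)(W), (8,3)(W) are all W)
(9,7): L (options (7,7)(W), (5,7)(W), (9,6)(W), (9,5)(W), (8,6)(W) are all W)
Every other cell has at least one move into one of the L cells above, so it is W.
The starting position (9,7) is L: whatever Alice does, the opponent receives a W position.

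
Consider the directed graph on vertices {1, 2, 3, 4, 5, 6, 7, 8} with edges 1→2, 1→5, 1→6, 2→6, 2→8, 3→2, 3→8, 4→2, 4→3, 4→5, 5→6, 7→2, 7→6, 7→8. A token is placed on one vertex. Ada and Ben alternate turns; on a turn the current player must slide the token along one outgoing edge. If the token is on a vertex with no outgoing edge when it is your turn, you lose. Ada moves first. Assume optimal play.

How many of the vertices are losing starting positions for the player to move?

3

Build the W/L table. Terminal = L. A non-terminal position is W if it has a move to some L; otherwise it is L.
Every edge goes from a vertex to one that appears earlier in the order 6, 8, 5, 2, 3, 4, 7, 1, so processing vertices in that order labels each vertex after all of its successors.
6: no outgoing edge → L
8: no outgoing edge → L
5: W (go to 6, an L position)
2: W (go to 8, an L position)
3: W (go to 8, an L position)
4: L (options 3(W), 2(W), 5(W) are all W)
7: W (go to 8, an L position)
1: W (go to 6, an L position)
The L vertices are 4, 6, 8; that is 3 in all.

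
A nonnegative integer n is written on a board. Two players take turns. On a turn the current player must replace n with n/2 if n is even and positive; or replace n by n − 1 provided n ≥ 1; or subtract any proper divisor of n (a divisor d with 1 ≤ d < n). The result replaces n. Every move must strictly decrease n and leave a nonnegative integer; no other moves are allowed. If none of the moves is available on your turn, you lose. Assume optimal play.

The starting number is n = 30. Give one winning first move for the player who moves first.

Use the standard recursion: the mover loses at a terminal position; elsewhere, the mover wins exactly when some move hands the opponent an L position.
n=0: no move → L
n=1: can move to 0, which is L ⇒ W
n=2: the only move is to 1(W), a W ⇒ L
n=3: can move to 2, which is L ⇒ W
n=4: can move to 2, which is L ⇒ W
n=5: the only move is to 4(W), a W ⇒ L
n=6: can move to 5, which is L ⇒ W
n=7: the only move is to 6(W), a W ⇒ L
n=8: can move to 7, which is L ⇒ W
n=9: moves to 6(W), 8(W); every one is W ⇒ L
n=10: can move to 5, which is L ⇒ W
n=11: the only move is to 10(W), a W ⇒ L
n=12: can move to 9, which is L ⇒ W
n=13: the only move is to 12(W), a W ⇒ L
n=14: can move to 7, which is L ⇒ W
n=15: moves to 10(W), 12(W), 14(W); every one is W ⇒ L
n=16: can move to 15, which is L ⇒ W
n=17: the only move is to 16(W), a W ⇒ L
n=18: can move to 9, which is L ⇒ W
n=19: the only move is to 18(W), a W ⇒ L
n=20: can move to 15, which is L ⇒ W
n=21: moves to 14(W), 18(W), 20(W); every one is W ⇒ L
n=22: can move to 11, which is L ⇒ W
n=23: the only move is to 22(W), a W ⇒ L
n=24: can move to 21, which is L ⇒ W
n=25: moves to 20(W), 24(W); every one is W ⇒ L
n=26: can move to 13, which is L ⇒ W
n=27: moves to 18(W), 24(W), 26(W); every one is W ⇒ L
n=28: can move to 21, which is L ⇒ W
n=29: the only move is to 28(W), a W ⇒ L
n=30: can move to 15, which is L ⇒ W
From 30, the L positions reachable in one move are: 15, 25, 27, 29. Any move reaching one of these is winning.

Move to 15.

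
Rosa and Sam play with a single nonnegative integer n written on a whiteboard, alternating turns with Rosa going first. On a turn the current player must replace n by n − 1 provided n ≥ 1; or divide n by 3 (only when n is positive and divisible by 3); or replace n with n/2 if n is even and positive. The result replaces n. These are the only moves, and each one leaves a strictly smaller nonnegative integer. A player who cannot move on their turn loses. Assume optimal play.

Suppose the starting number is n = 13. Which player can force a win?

Sam wins.

Compute win/loss labels from the base case upward. A position with no move is L. Any other position is W if it can reach an L in one move, else L.
n=0: no move → L
n=1: →0(L), so W
n=2: →1(W) only, which is W, so L
n=3: →2(L), so W
n=4: →2(L), so W
n=5: →4(W) only, which is W, so L
n=6: →2(L), so W
n=7: →6(W) only, which is W, so L
n=8: →7(L), so W
n=9: →3(W), 8(W) — all W, so L
n=10: →5(L), so W
n=11: →10(W) only, which is W, so L
n=12: →11(L), so W
n=13: →12(W) only, which is W, so L
The starting position 13 is L: whatever Rosa does, the opponent receives a W position.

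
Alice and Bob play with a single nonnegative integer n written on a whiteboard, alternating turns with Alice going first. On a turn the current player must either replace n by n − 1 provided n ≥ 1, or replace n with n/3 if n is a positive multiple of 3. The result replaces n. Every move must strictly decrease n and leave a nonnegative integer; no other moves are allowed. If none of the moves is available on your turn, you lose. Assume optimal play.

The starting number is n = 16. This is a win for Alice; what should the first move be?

Build the W/L table. Terminal = L. A non-terminal position is W if it has a move to some L; otherwise it is L.
n=0: no move → L
n=1: →0(L), so W
n=2: →1(W) only, which is W, so L
n=3: →2(L), so W
n=4: →3(W) only, which is W, so L
n=5: →4(L), so W
n=6: →2(L), so W
n=7: →6(W) only, which is W, so L
n=8: →7(L), so W
n=9: →3(W), 8(W) — all W, so L
n=10: →9(L), so W
n=11: →10(W) only, which is W, so L
n=12: →4(L), so W
n=13: →12(W) only, which is W, so L
n=14: →13(L), so W
n=15: →5(W), 14(W) — all W, so L
n=16: →15(L), so W
From 16, the L positions reachable in one move are: 15.

Move to 15.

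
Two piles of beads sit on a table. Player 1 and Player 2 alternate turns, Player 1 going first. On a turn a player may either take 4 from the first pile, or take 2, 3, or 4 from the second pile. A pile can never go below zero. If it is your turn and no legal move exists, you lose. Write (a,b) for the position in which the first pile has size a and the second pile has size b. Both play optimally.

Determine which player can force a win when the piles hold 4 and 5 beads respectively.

Compute win/loss labels from the base case upward. A position with no move is L. Any other position is W if it can reach an L in one move, else L.
No move ever increases a pile, so every position that can arise here has a ≤ 4 and b ≤ 5; it is enough to label the cells with 0 ≤ a ≤ 4 and 0 ≤ b ≤ 5.
Every move lowers a or b (never raises either), so fill the grid row by row in increasing a, and left to right within a row: each cell's successors are then already labelled.
      b=0  b=1  b=2  b=3  b=4  b=5
a=0:    L    L    W    W    W    W
a=1:    L    L    W    W    W    W
a=2:    L    L    W    W    W    W
a=3:    L    L    W    W    W    W
a=4:    W    W    L    L    W    W
Cells with no legal move (terminal, hence L): (0,0), (0,1), (1,0), (1,1), (2,0), (2,1), (3,0), (3,1).
The remaining L cells, each justified by listing all of its moves:
(4,2): L (options (0,2)(W), (4,0)(W) are all W)
(4,3): L (options (0,3)(W), (4,1)(W), (4,0)(W) are all W)
Every other cell has at least one move into one of the L cells above, so it is W.
From (4,5) Player 1 can move to (4,3), reaching an L position.

Player 1 wins.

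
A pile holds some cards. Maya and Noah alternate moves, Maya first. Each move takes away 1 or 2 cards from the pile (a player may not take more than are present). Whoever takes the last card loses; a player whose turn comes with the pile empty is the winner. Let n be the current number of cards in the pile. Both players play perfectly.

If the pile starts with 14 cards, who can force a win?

Work bottom-up. With no move the player to move wins. Otherwise the position is W if at least one move leads to an L position for the opponent, and L if every move leads to a W.
n=0: no move; the opponent has just taken the last card and therefore loses → W
n=1: →0(W) only, which is W, so L
n=2: →1(L), so W
n=3: →1(L), so W
n=4: →3(W), 2(W) — all W, so L
n=5: →4(L), so W
n=6: →4(L), so W
n=7: →6(W), 5(W) — all W, so L
n=8: →7(L), so W
n=9: →7(L), so W
n=10: →9(W), 8(W) — all W, so L
n=11: →10(L), so W
n=12: →10(L), so W
n=13: →12(W), 11(W) — all W, so L
n=14: →13(L), so W
The starting position 14 is W: Maya should remove 1, leaving 13, handing over an L position.

Maya wins.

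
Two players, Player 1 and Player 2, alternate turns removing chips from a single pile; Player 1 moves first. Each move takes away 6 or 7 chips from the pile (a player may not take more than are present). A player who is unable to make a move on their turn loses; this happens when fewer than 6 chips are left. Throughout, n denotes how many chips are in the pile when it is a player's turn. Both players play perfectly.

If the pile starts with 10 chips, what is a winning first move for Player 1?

Remove 6, leaving 4.

Label each position W (a win for the player to move) or L (a loss). A position with no legal move is L; any other position is W exactly when some move reaches an L, and L when every move reaches a W.
n=0: no move → L
n=1: no move → L
n=2: no move → L
n=3: no move → L
n=4: no move → L
n=5: no move → L
n=6: reaches L-position 0 → W
n=7: reaches L-position 1 → W
n=8: reaches L-position 2 → W
n=9: reaches L-position 3 → W
n=10: reaches L-position 4 → W
From 10, the L positions reachable in one move are: 4, 3. Any move reaching one of these is winning.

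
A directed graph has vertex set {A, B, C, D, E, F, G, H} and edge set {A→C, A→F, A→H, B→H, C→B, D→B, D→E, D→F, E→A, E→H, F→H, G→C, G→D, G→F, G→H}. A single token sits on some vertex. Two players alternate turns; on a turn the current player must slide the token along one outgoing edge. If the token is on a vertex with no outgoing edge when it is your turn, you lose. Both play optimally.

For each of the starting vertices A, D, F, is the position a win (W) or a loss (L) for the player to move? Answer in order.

A: W, D: L, F: W

Build the W/L table. Terminal = L. A non-terminal position is W if it has a move to some L; otherwise it is L.
Every edge goes from a vertex to one that appears earlier in the order H, F, B, C, A, E, D, G, so processing vertices in that order labels each vertex after all of its successors.
H: no outgoing edge → L
F: can move to H, which is L ⇒ W
B: can move to H, which is L ⇒ W
C: the only move is to B(W), a W ⇒ L
A: can move to C, which is L ⇒ W
E: can move to H, which is L ⇒ W
D: moves to E(W), B(W), F(W); every one is W ⇒ L
G: can move to D, which is L ⇒ W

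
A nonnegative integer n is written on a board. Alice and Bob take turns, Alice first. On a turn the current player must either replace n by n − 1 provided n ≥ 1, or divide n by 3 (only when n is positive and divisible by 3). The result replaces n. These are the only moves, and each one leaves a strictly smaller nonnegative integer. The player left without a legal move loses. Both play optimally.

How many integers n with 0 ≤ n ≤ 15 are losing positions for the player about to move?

8

Work bottom-up. With no move the player to move loses. Otherwise the position is W if at least one move leads to an L position for the opponent, and L if every move leads to a W.
n=0: no move → L
n=1: →0(L), so W
n=2: →1(W) only, which is W, so L
n=3: →2(L), so W
n=4: →3(W) only, which is W, so L
n=5: →4(L), so W
n=6: →2(L), so W
n=7: →6(W) only, which is W, so L
n=8: →7(L), so W
n=9: →3(W), 8(W) — all W, so L
n=10: →9(L), so W
n=11: →10(W) only, which is W, so L
n=12: →4(L), so W
n=13: →12(W) only, which is W, so L
n=14: →13(L), so W
n=15: →5(W), 14(W) — all W, so L
L entries with 0 ≤ n ≤ 15: n = 0, 2, 4, 7, 9, 11, 13, 15; that makes 8.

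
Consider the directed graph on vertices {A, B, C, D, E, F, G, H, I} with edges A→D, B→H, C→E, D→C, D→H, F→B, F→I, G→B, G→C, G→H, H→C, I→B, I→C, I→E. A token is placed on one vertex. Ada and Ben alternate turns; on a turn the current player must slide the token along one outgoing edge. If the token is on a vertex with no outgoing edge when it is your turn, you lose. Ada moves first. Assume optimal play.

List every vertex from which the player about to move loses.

Label each position W (a win for the player to move) or L (a loss). A position with no legal move is L; any other position is W exactly when some move reaches an L, and L when every move reaches a W.
Every edge goes from a vertex to one that appears earlier in the order E, C, H, D, B, A, I, G, F, so processing vertices in that order labels each vertex after all of its successors.
E: no outgoing edge → L
C: W (go to E, an L position)
H: L (sole option C(W) is W)
D: W (go to H, an L position)
B: W (go to H, an L position)
A: L (sole option D(W) is W)
I: W (go to E, an L position)
G: W (go to H, an L position)
F: L (options I(W), B(W) are all W)
Reading off the rows marked L gives the requested list; there are 4 such vertices.

A, E, F, H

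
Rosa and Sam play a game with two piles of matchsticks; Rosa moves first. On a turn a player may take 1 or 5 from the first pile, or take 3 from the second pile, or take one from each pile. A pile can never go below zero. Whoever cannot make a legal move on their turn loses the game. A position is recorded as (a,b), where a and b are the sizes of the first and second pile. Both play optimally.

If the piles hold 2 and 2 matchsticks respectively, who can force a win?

Use the standard recursion: the mover loses at a terminal position; elsewhere, the mover wins exactly when some move hands the opponent an L position.
No move ever increases a pile, so every position that can arise here has a ≤ 2 and b ≤ 2; it is enough to label the cells with 0 ≤ a ≤ 2 and 0 ≤ b ≤ 2.
Every move lowers a or b (never raises either), so fill the grid row by row in increasing a, and left to right within a row: each cell's successors are then already labelled.
      b=0  b=1  b=2
a=0:    L    L    L
a=1:    W    W    W
a=2:    L    L    L
Cells with no legal move (terminal, hence L): (0,0), (0,1), (0,2).
The remaining L cells, each justified by listing all of its moves:
(2,0): the only move is to (1,0)(W), a W ⇒ L
(2,1): moves to (1,1)(W), (1,0)(W); every one is W ⇒ L
(2,2): moves to (1,2)(W), (1,1)(W); every one is W ⇒ L
Every other cell has at least one move into one of the L cells above, so it is W.
The starting position (2,2) is L: whatever Rosa does, the opponent receives a W position.

Sam wins.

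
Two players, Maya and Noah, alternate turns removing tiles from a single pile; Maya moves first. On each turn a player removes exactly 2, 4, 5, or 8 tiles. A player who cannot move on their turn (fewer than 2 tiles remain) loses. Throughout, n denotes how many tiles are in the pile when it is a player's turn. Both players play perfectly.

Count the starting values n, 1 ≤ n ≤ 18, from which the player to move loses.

Positions with no move are L. A position that does have a move is losing for the player to move precisely when every available move leads to a winning position for the opponent. Fill in the labels:
n=0: no move → L
n=1: no move → L
n=2: reaches L-position 0 → W
n=3: reaches L-position 1 → W
n=4: reaches L-position 0 → W
n=5: reaches L-position 1 → W
n=6: reaches L-position 1 → W
n=7: only reaches 5(W), 3(W), 2(W), all W → L
n=8: reaches L-position 0 → W
n=9: reaches L-position 7 → W
n=10: only reaches 8(W), 6(W), 5(W), 2(W), all W → L
n=11: reaches L-position 7 → W
n=12: reaches L-position 10 → W
n=13: only reaches 11(W), 9(W), 8(W), 5(W), all W → L
n=14: reaches L-position 10 → W
n=15: reaches L-position 13 → W
n=16: only reaches 14(W), 12(W), 11(W), 8(W), all W → L
n=17: reaches L-position 13 → W
n=18: reaches L-position 16 → W
L entries with 1 ≤ n ≤ 18 (n=0 is outside the asked range and is not counted): n = 1, 7, 10, 13, 16; that makes 5.

5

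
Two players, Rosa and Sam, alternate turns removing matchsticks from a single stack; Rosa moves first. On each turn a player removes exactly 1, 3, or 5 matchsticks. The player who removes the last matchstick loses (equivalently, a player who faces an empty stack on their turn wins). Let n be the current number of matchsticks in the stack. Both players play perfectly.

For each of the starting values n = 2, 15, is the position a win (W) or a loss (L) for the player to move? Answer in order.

2: W, 15: L

Build the W/L table. Terminal = W. A non-terminal position is W if it has a move to some L; otherwise it is L.
n=0: no move; the opponent has just taken the last matchstick and therefore loses → W
n=1: the only move is to 0(W), a W ⇒ L
n=2: can move to 1, which is L ⇒ W
n=3: moves to 2(W), 0(W); every one is W ⇒ L
n=4: can move to 3, which is L ⇒ W
n=5: moves to 4(W), 2(W), 0(W); every one is W ⇒ L
n=6: can move to 5, which is L ⇒ W
n=7: moves to 6(W), 4(W), 2(W); every one is W ⇒ L
n=8: can move to 7, which is L ⇒ W
n=9: moves to 8(W), 6(W), 4(W); every one is W ⇒ L
n=10: can move to 9, which is L ⇒ W
n=11: moves to 10(W), 8(W), 6(W); every one is W ⇒ L
n=12: can move to 11, which is L ⇒ W
n=13: moves to 12(W), 10(W), 8(W); every one is W ⇒ L
n=14: can move to 13, which is L ⇒ W
n=15: moves to 14(W), 12(W), 10(W); every one is W ⇒ L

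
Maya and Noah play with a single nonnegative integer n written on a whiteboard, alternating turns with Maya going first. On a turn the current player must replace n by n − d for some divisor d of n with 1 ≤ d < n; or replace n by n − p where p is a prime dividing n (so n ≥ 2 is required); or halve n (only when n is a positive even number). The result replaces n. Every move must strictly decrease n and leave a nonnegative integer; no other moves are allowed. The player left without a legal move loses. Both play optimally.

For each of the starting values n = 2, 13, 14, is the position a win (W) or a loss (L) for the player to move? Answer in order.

Build the W/L table. Terminal = L. A non-terminal position is W if it has a move to some L; otherwise it is L.
n=0: no move → L
n=1: no move → L
n=2: can move to 0, which is L ⇒ W
n=3: can move to 0, which is L ⇒ W
n=4: moves to 2(W), 3(W); every one is W ⇒ L
n=5: can move to 0, which is L ⇒ W
n=6: can move to 4, which is L ⇒ W
n=7: can move to 0, which is L ⇒ W
n=8: can move to 4, which is L ⇒ W
n=9: moves to 6(W), 8(W); every one is W ⇒ L
n=10: can move to 9, which is L ⇒ W
n=11: can move to 0, which is L ⇒ W
n=12: can move to 9, which is L ⇒ W
n=13: can move to 0, which is L ⇒ W
n=14: moves to 7(W), 12(W), 13(W); every one is W ⇒ L

2: W, 13: W, 14: L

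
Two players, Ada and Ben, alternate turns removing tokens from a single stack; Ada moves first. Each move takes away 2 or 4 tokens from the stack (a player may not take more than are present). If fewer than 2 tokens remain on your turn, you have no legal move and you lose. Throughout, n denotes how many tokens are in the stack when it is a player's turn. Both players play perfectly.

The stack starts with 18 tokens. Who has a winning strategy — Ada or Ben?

Ben wins.

Build the W/L table. Terminal = L. A non-terminal position is W if it has a move to some L; otherwise it is L.
n=0: no move → L
n=1: no move → L
n=2: can move to 0, which is L ⇒ W
n=3: can move to 1, which is L ⇒ W
n=4: can move to 0, which is L ⇒ W
n=5: can move to 1, which is L ⇒ W
n=6: moves to 4(W), 2(W); every one is W ⇒ L
n=7: moves to 5(W), 3(W); every one is W ⇒ L
n=8: can move to 6, which is L ⇒ W
n=9: can move to 7, which is L ⇒ W
n=10: can move to 6, which is L ⇒ W
n=11: can move to 7, which is L ⇒ W
n=12: moves to 10(W), 8(W); every one is W ⇒ L
n=13: moves to 11(W), 9(W); every one is W ⇒ L
n=14: can move to 12, which is L ⇒ W
n=15: can move to 13, which is L ⇒ W
n=16: can move to 12, which is L ⇒ W
n=17: can move to 13, which is L ⇒ W
n=18: moves to 16(W), 14(W); every one is W ⇒ L
The starting position 18 is L: whatever Ada does, the opponent receives a W position.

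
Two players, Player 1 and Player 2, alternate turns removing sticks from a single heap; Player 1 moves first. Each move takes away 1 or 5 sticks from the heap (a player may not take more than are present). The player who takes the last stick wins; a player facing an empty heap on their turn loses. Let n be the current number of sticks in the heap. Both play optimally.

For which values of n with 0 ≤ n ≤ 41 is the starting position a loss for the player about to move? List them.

Work bottom-up. With no move the player to move loses. Otherwise the position is W if at least one move leads to an L position for the opponent, and L if every move leads to a W.
n=0: no move → L
n=1: can move to 0, which is L ⇒ W
n=2: the only move is to 1(W), a W ⇒ L
n=3: can move to 2, which is L ⇒ W
n=4: the only move is to 3(W), a W ⇒ L
n=5: can move to 4, which is L ⇒ W
n=6: moves to 5(W), 1(W); every one is W ⇒ L
n=7: can move to 6, which is L ⇒ W
n=8: moves to 7(W), 3(W); every one is W ⇒ L
n=9: can move to 8, which is L ⇒ W
n=10: moves to 9(W), 5(W); every one is W ⇒ L
n=11: can move to 10, which is L ⇒ W
n=12: moves to 11(W), 7(W); every one is W ⇒ L
n=13: can move to 12, which is L ⇒ W
n=14: moves to 13(W), 9(W); every one is W ⇒ L
n=15: can move to 14, which is L ⇒ W
n=16: moves to 15(W), 11(W); every one is W ⇒ L
n=17: can move to 16, which is L ⇒ W
n=18: moves to 17(W), 13(W); every one is W ⇒ L
n=19: can move to 18, which is L ⇒ W
n=20: moves to 19(W), 15(W); every one is W ⇒ L
n=21: can move to 20, which is L ⇒ W
n=22: moves to 21(W), 17(W); every one is W ⇒ L
n=23: can move to 22, which is L ⇒ W
n=24: moves to 23(W), 19(W); every one is W ⇒ L
n=25: can move to 24, which is L ⇒ W
n=26: moves to 25(W), 21(W); every one is W ⇒ L
n=27: can move to 26, which is L ⇒ W
n=28: moves to 27(W), 23(W); every one is W ⇒ L
n=29: can move to 28, which is L ⇒ W
n=30: moves to 29(W), 25(W); every one is W ⇒ L
n=31: can move to 30, which is L ⇒ W
n=32: moves to 31(W), 27(W); every one is W ⇒ L
n=33: can move to 32, which is L ⇒ W
n=34: moves to 33(W), 29(W); every one is W ⇒ L
n=35: can move to 34, which is L ⇒ W
n=36: moves to 35(W), 31(W); every one is W ⇒ L
n=37: can move to 36, which is L ⇒ W
n=38: moves to 37(W), 33(W); every one is W ⇒ L
n=39: can move to 38, which is L ⇒ W
n=40: moves to 39(W), 35(W); every one is W ⇒ L
n=41: can move to 40, which is L ⇒ W
Reading off the rows marked L gives the requested list; there are 21 such values of n.

0, 2, 4, 6, 8, 10, 12, 14, 16, 18, 20, 22, 24, 26, 28, 30, 32, 34, 36, 38, 40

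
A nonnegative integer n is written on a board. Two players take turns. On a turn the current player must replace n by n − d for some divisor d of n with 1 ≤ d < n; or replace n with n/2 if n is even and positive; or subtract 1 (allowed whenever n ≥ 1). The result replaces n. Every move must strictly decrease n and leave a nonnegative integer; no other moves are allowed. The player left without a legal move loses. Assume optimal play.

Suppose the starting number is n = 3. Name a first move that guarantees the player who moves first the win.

Use the standard recursion: the mover loses at a terminal position; elsewhere, the mover wins exactly when some move hands the opponent an L position.
n=0: no move → L
n=1: reaches L-position 0 → W
n=2: only reaches 1(W), which is W → L
n=3: reaches L-position 2 → W
From 3, the L positions reachable in one move are: 2.

Move to 2.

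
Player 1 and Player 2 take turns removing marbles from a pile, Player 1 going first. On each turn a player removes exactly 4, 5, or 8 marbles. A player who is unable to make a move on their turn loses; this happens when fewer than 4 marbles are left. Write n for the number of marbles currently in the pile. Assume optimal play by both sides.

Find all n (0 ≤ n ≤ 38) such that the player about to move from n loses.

0, 1, 2, 3, 12, 13, 14, 15, 24, 25, 26, 27, 36, 37, 38

Use the standard recursion: the mover loses at a terminal position; elsewhere, the mover wins exactly when some move hands the opponent an L position.
n=0: no move → L
n=1: no move → L
n=2: no move → L
n=3: no move → L
n=4: W (go to 0, an L position)
n=5: W (go to 1, an L position)
n=6: W (go to 2, an L position)
n=7: W (go to 3, an L position)
n=8: W (go to 3, an L position)
n=9: W (go to 1, an L position)
n=10: W (go to 2, an L position)
n=11: W (go to 3, an L position)
n=12: L (options 8(W), 7(W), 4(W) are all W)
n=13: L (options 9(W), 8(W), 5(W) are all W)
n=14: L (options 10(W), 9(W), 6(W) are all W)
n=15: L (options 11(W), 10(W), 7(W) are all W)
n=16: W (go to 12, an L position)
n=17: W (go to 13, an L position)
n=18: W (go to 14, an L position)
n=19: W (go to 15, an L position)
n=20: W (go to 15, an L position)
n=21: W (go to 13, an L position)
n=22: W (go to 14, an L position)
n=23: W (go to 15, an L position)
n=24: L (options 20(W), 19(W), 16(W) are all W)
n=25: L (options 21(W), 20(W), 17(W) are all W)
n=26: L (options 22(W), 21(W), 18(W) are all W)
n=27: L (options 23(W), 22(W), 19(W) are all W)
n=28: W (go to 24, an L position)
n=29: W (go to 25, an L position)
n=30: W (go to 26, an L position)
n=31: W (go to 27, an L position)
n=32: W (go to 27, an L position)
n=33: W (go to 25, an L position)
n=34: W (go to 26, an L position)
n=35: W (go to 27, an L position)
n=36: L (options 32(W), 31(W), 28(W) are all W)
n=37: L (options 33(W), 32(W), 29(W) are all W)
n=38: L (options 34(W), 33(W), 30(W) are all W)
Reading off the rows marked L gives the requested list; there are 15 such values of n.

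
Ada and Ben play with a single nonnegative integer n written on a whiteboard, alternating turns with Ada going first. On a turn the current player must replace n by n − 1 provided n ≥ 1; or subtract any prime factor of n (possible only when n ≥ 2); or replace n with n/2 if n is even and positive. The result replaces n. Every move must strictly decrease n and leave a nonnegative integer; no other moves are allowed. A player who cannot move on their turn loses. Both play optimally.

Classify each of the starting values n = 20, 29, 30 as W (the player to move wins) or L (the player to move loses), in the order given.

Compute win/loss labels from the base case upward. A position with no move is L. Any other position is W if it can reach an L in one move, else L.
n=0: no move → L
n=1: can move to 0, which is L ⇒ W
n=2: can move to 0, which is L ⇒ W
n=3: can move to 0, which is L ⇒ W
n=4: moves to 2(W), 3(W); every one is W ⇒ L
n=5: can move to 0, which is L ⇒ W
n=6: can move to 4, which is L ⇒ W
n=7: can move to 0, which is L ⇒ W
n=8: can move to 4, which is L ⇒ W
n=9: moves to 6(W), 8(W); every one is W ⇒ L
n=10: can move to 9, which is L ⇒ W
n=11: can move to 0, which is L ⇒ W
n=12: can move to 9, which is L ⇒ W
n=13: can move to 0, which is L ⇒ W
n=14: moves to 7(W), 12(W), 13(W); every one is W ⇒ L
n=15: can move to 14, which is L ⇒ W
n=16: can move to 14, which is L ⇒ W
n=17: can move to 0, which is L ⇒ W
n=18: can move to 9, which is L ⇒ W
n=19: can move to 0, which is L ⇒ W
n=20: moves to 10(W), 15(W), 18(W), 19(W); every one is W ⇒ L
n=21: can move to 14, which is L ⇒ W
n=22: can move to 20, which is L ⇒ W
n=23: can move to 0, which is L ⇒ W
n=24: moves to 12(W), 21(W), 22(W), 23(W); every one is W ⇒ L
n=25: can move to 20, which is L ⇒ W
n=26: can move to 24, which is L ⇒ W
n=27: can move to 24, which is L ⇒ W
n=28: can move to 14, which is L ⇒ W
n=29: can move to 0, which is L ⇒ W
n=30: moves to 15(W), 25(W), 27(W), 28(W), 29(W); every one is W ⇒ L

20: L, 29: W, 30: L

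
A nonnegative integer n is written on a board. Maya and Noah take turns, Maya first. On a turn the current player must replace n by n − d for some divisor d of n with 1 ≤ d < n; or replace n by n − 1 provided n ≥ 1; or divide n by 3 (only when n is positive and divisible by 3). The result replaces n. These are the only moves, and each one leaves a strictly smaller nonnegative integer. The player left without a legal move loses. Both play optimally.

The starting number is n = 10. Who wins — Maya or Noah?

Classify positions by backward induction: terminal positions (no move available) are L. From any other position, the mover wins iff some move reaches an L.
n=0: no move → L
n=1: W (go to 0, an L position)
n=2: L (sole option 1(W) is W)
n=3: W (go to 2, an L position)
n=4: W (go to 2, an L position)
n=5: L (sole option 4(W) is W)
n=6: W (go to 2, an L position)
n=7: L (sole option 6(W) is W)
n=8: W (go to 7, an L position)
n=9: L (options 3(W), 6(W), 8(W) are all W)
n=10: W (go to 5, an L position)
The starting position 10 is W: Maya should move to 5, handing over an L position.

Maya wins.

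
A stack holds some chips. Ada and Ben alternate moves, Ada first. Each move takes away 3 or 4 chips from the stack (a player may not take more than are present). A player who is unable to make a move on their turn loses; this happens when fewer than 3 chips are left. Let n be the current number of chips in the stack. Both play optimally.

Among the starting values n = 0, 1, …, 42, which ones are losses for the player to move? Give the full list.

Work bottom-up. With no move the player to move loses. Otherwise the position is W if at least one move leads to an L position for the opponent, and L if every move leads to a W.
n=0: no move → L
n=1: no move → L
n=2: no move → L
n=3: →0(L), so W
n=4: →1(L), so W
n=5: →2(L), so W
n=6: →2(L), so W
n=7: →4(W), 3(W) — all W, so L
n=8: →5(W), 4(W) — all W, so L
n=9: →6(W), 5(W) — all W, so L
n=10: →7(L), so W
n=11: →8(L), so W
n=12: →9(L), so W
n=13: →9(L), so W
n=14: →11(W), 10(W) — all W, so L
n=15: →12(W), 11(W) — all W, so L
n=16: →13(W), 12(W) — all W, so L
n=17: →14(L), so W
n=18: →15(L), so W
n=19: →16(L), so W
n=20: →16(L), so W
n=21: →18(W), 17(W) — all W, so L
n=22: →19(W), 18(W) — all W, so L
n=23: →20(W), 19(W) — all W, so L
n=24: →21(L), so W
n=25: →22(L), so W
n=26: →23(L), so W
n=27: →23(L), so W
n=28: →25(W), 24(W) — all W, so L
n=29: →26(W), 25(W) — all W, so L
n=30: →27(W), 26(W) — all W, so L
n=31: →28(L), so W
n=32: →29(L), so W
n=33: →30(L), so W
n=34: →30(L), so W
n=35: →32(W), 31(W) — all W, so L
n=36: →33(W), 32(W) — all W, so L
n=37: →34(W), 33(W) — all W, so L
n=38: →35(L), so W
n=39: →36(L), so W
n=40: →37(L), so W
n=41: →37(L), so W
n=42: →39(W), 38(W) — all W, so L
Reading off the rows marked L gives the requested list; there are 19 such values of n.

0, 1, 2, 7, 8, 9, 14, 15, 16, 21, 22, 23, 28, 29, 30, 35, 36, 37, 42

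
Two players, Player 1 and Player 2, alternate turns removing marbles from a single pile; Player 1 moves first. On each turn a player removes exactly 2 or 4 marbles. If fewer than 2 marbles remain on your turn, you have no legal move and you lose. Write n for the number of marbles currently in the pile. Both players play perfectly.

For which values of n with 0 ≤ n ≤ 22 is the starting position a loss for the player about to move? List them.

0, 1, 6, 7, 12, 13, 18, 19

Use the standard recursion: the mover loses at a terminal position; elsewhere, the mover wins exactly when some move hands the opponent an L position.
n=0: no move → L
n=1: no move → L
n=2: reaches L-position 0 → W
n=3: reaches L-position 1 → W
n=4: reaches L-position 0 → W
n=5: reaches L-position 1 → W
n=6: only reaches 4(W), 2(W), all W → L
n=7: only reaches 5(W), 3(W), all W → L
n=8: reaches L-position 6 → W
n=9: reaches L-position 7 → W
n=10: reaches L-position 6 → W
n=11: reaches L-position 7 → W
n=12: only reaches 10(W), 8(W), all W → L
n=13: only reaches 11(W), 9(W), all W → L
n=14: reaches L-position 12 → W
n=15: reaches L-position 13 → W
n=16: reaches L-position 12 → W
n=17: reaches L-position 13 → W
n=18: only reaches 16(W), 14(W), all W → L
n=19: only reaches 17(W), 15(W), all W → L
n=20: reaches L-position 18 → W
n=21: reaches L-position 19 → W
n=22: reaches L-position 18 → W
Reading off the rows marked L gives the requested list; there are 8 such values of n.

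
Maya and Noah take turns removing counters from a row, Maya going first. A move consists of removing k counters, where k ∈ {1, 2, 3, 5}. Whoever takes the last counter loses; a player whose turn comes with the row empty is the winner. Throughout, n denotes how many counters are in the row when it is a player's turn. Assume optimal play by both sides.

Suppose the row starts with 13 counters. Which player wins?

Build the W/L table. Terminal = W. A non-terminal position is W if it has a move to some L; otherwise it is L.
n=0: no move; the opponent has just taken the last counter and therefore loses → W
n=1: only reaches 0(W), which is W → L
n=2: reaches L-position 1 → W
n=3: reaches L-position 1 → W
n=4: reaches L-position 1 → W
n=5: only reaches 4(W), 3(W), 2(W), 0(W), all W → L
n=6: reaches L-position 5 → W
n=7: reaches L-position 5 → W
n=8: reaches L-position 5 → W
n=9: only reaches 8(W), 7(W), 6(W), 4(W), all W → L
n=10: reaches L-position 9 → W
n=11: reaches L-position 9 → W
n=12: reaches L-position 9 → W
n=13: only reaches 12(W), 11(W), 10(W), 8(W), all W → L
Every move from 13 reaches a W position, so the mover loses.

Noah wins.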